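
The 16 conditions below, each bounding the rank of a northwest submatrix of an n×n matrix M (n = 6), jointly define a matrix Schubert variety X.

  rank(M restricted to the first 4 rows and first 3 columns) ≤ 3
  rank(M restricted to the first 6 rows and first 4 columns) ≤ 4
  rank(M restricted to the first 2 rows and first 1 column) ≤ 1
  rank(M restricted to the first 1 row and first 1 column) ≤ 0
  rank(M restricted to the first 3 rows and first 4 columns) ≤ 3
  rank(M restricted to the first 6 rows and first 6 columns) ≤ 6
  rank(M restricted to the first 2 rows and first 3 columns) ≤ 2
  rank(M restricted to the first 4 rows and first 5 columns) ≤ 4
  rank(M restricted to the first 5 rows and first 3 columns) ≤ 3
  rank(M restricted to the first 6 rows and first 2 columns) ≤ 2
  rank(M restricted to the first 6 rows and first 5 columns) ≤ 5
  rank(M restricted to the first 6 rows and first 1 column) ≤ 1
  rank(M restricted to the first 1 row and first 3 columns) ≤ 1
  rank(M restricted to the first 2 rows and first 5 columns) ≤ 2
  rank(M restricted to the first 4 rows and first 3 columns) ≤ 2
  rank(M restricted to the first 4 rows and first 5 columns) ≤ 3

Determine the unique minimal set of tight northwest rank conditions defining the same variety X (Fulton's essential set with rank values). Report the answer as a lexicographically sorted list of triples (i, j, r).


Recovering R(i,j) via the rank-extension bound from the 16 conditions:

  R[1]: 0  1  1  1  1  1
  R[2]: 1  2  2  2  2  2
  R[3]: 1  2  2  3  3  3
  R[4]: 1  2  2  3  3  4
  R[5]: 1  2  3  4  4  5
  R[6]: 1  2  3  4  5  6

reading off 1-entries of Δ²R: w = (2, 1, 4, 6, 3, 5).

Fulton essential set (3 of the 4 Rothe cells):

[(1, 1, 0), (4, 3, 2), (4, 5, 3)]


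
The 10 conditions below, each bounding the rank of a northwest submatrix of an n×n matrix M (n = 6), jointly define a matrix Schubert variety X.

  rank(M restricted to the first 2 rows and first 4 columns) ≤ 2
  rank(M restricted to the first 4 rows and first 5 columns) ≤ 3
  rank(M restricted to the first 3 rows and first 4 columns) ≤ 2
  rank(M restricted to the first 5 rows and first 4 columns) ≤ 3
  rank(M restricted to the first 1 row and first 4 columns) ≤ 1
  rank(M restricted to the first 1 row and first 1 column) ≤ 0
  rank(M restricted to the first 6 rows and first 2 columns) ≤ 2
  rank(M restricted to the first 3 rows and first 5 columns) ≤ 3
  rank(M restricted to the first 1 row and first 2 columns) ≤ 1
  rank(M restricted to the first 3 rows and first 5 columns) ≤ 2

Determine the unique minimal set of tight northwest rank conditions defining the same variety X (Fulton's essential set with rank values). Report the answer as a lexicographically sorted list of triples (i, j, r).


Propagating the 10 rank bounds to every northwest block:

  row 1: 0 | 1 | 1 | 1 | 1 | 1
  row 2: 1 | 2 | 2 | 2 | 2 | 2
  row 3: 1 | 2 | 2 | 2 | 2 | 3
  row 4: 1 | 2 | 3 | 3 | 3 | 4
  row 5: 1 | 2 | 3 | 3 | 4 | 5
  row 6: 1 | 2 | 3 | 4 | 5 | 6

reading off 1-entries of Δ²R: w = (2, 1, 6, 3, 5, 4).

Fulton essential set (3 of the 5 Rothe cells):

[(1, 1, 0), (3, 5, 2), (5, 4, 3)]


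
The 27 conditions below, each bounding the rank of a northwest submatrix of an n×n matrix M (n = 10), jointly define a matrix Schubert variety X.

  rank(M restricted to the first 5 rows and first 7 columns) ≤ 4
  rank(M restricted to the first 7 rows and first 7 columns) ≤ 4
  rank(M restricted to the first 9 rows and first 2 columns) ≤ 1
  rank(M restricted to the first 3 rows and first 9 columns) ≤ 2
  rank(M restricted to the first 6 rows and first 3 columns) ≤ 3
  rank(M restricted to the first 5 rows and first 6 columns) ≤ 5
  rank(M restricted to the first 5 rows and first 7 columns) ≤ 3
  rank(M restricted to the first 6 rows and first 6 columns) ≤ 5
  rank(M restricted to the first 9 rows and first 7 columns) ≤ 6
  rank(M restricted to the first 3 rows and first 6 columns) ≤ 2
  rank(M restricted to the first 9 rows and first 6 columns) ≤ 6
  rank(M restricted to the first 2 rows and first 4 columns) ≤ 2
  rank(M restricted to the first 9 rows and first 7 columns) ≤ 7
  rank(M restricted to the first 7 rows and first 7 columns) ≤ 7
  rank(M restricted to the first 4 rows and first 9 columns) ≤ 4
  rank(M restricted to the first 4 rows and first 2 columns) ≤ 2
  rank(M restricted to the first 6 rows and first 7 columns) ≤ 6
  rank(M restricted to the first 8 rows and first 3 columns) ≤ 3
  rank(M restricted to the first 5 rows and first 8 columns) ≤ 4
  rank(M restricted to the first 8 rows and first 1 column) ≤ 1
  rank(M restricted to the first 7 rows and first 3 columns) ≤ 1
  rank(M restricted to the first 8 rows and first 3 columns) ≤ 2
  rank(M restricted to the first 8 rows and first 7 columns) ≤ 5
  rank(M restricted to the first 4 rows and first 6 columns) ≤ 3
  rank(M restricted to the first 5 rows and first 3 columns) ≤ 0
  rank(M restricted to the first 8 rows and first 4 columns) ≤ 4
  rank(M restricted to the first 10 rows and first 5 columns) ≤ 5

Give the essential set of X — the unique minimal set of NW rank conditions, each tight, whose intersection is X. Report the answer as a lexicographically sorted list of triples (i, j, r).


The tightest implied rank at each (i,j), from the 27 conditions:

  row 1: 0 0 0 1 1 1 1 1 1 1
  row 2: 0 0 0 1 2 2 2 2 2 2
  row 3: 0 0 0 1 2 2 2 2 2 3
  row 4: 0 0 0 1 2 3 3 3 3 4
  row 5: 0 0 0 1 2 3 3 4 4 5
  row 6: 1 1 1 2 3 4 4 5 5 6
  row 7: 1 1 1 2 3 4 4 5 6 7
  row 8: 1 1 2 3 4 5 5 6 7 8
  row 9: 1 1 2 3 4 5 6 7 8 9
  row 10: 1 2 3 4 5 6 7 8 9 10

second differences of R give the permutation w = (4, 5, 10, 6, 8, 1, 9, 3, 7, 2).

D(w) has 25 cells with 6 SE-corners; essential set:

[(3, 9, 2), (5, 3, 0), (5, 7, 3), (7, 3, 1), (7, 7, 4), (9, 2, 1)]


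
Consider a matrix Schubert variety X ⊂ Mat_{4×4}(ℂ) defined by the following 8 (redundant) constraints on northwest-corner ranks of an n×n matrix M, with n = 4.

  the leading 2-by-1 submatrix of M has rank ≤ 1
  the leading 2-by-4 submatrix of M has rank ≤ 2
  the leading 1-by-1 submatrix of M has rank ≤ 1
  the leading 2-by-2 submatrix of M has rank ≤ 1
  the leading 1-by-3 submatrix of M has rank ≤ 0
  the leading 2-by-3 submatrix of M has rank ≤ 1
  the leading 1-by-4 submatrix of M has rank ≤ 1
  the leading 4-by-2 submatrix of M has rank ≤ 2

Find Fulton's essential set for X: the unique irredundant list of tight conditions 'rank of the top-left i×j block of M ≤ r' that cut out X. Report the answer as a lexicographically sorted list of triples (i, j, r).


The tightest implied rank at each (i,j), from the 8 conditions:

  row 1: 0, 0, 0, 1
  row 2: 1, 1, 1, 2
  row 3: 1, 2, 2, 3
  row 4: 1, 2, 3, 4

hence w(1..4) = (4, 1, 2, 3).

ℓ(w)=3; the 1 essential cell (i,j,r):

[(1, 3, 0)]


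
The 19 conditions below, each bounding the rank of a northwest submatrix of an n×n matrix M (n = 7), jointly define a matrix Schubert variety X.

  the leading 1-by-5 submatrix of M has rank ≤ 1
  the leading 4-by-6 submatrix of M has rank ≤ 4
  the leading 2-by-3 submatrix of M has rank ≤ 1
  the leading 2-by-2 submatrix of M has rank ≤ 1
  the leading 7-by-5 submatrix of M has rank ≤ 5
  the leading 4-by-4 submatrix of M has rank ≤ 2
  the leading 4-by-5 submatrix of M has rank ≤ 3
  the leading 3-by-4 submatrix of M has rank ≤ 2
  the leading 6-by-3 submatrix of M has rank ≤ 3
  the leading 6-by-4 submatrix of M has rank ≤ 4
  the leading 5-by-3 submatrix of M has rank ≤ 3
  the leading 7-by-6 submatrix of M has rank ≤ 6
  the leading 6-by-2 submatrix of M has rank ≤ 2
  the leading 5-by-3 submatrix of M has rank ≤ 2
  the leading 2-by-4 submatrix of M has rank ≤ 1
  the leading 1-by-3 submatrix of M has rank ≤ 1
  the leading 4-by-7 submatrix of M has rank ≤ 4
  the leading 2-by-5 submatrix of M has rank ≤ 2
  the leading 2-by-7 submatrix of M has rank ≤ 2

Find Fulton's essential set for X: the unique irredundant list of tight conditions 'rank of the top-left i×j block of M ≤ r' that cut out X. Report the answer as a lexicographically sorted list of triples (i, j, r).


The tightest implied rank at each (i,j), from the 19 conditions:

  R[1]: 1 1 1 1 1 1 1
  R[2]: 1 1 1 1 2 2 2
  R[3]: 1 2 2 2 3 3 3
  R[4]: 1 2 2 2 3 4 4
  R[5]: 1 2 2 3 4 5 5
  R[6]: 1 2 3 4 5 6 6
  R[7]: 1 2 3 4 5 6 7

second differences of R give the permutation w = (1, 5, 2, 6, 4, 3, 7).

D(w) has 6 cells with 3 SE-corners; essential set:

[(2, 4, 1), (4, 4, 2), (5, 3, 2)]


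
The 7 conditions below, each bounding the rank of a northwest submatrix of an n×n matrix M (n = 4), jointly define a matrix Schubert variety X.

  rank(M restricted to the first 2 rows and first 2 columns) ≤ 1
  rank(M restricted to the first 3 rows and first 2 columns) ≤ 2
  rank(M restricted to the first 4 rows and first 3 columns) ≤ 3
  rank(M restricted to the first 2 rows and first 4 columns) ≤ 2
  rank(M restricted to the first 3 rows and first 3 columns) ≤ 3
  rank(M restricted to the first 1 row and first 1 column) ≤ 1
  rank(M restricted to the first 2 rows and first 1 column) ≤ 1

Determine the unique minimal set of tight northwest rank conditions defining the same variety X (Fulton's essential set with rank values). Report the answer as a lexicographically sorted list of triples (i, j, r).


Computing R[i][j] = min implied NW-rank bound (n=4, 7 conditions):

  row 1: 1 | 1 | 1 | 1
  row 2: 1 | 1 | 2 | 2
  row 3: 1 | 2 | 3 | 3
  row 4: 1 | 2 | 3 | 4

the unique w with this rank table is (1, 3, 2, 4).

D(w) has 1 cell with 1 SE-corner; essential set:

[(2, 2, 1)]


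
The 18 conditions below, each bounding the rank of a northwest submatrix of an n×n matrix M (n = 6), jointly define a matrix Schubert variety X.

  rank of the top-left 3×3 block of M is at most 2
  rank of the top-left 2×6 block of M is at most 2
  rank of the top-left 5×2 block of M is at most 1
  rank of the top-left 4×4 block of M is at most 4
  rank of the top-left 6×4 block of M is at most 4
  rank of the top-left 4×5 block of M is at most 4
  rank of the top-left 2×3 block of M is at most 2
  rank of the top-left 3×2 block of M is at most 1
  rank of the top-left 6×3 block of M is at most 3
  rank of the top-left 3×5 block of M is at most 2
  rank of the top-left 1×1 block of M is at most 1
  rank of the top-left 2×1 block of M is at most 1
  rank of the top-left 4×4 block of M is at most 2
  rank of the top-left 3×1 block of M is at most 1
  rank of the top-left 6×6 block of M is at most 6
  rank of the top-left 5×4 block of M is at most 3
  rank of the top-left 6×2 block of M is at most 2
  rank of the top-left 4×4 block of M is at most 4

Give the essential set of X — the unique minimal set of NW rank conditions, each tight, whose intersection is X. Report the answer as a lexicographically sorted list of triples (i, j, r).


Computing R[i][j] = min implied NW-rank bound (n=6, 18 conditions):

  R[1]: 1  1  1  1  1  1
  R[2]: 1  1  2  2  2  2
  R[3]: 1  1  2  2  2  3
  R[4]: 1  1  2  2  3  4
  R[5]: 1  1  2  3  4  5
  R[6]: 1  2  3  4  5  6

reading off 1-entries of Δ²R: w = (1, 3, 6, 5, 4, 2).

Fulton essential set (3 of the 7 Rothe cells):

[(3, 5, 2), (4, 4, 2), (5, 2, 1)]


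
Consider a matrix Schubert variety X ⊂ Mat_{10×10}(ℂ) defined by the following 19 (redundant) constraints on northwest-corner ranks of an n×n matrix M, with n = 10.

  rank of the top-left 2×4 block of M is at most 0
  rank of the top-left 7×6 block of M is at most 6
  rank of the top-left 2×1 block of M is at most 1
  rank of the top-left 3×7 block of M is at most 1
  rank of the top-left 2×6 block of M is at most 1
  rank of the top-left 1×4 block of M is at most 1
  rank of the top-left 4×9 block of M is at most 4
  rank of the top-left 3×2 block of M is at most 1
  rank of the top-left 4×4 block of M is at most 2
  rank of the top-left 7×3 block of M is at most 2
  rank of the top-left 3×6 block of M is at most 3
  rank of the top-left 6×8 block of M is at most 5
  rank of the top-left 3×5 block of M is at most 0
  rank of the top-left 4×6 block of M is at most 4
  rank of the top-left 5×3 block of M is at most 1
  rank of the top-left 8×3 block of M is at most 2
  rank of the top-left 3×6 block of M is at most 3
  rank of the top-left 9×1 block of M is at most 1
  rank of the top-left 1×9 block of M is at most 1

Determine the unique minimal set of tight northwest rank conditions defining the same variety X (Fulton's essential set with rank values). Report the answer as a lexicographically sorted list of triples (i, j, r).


Rank table r_w(10×10) implied by the 19 constraints:

  R[1]: 0  0  0  0  0  1  1  1  1  1
  R[2]: 0  0  0  0  0  1  1  2  2  2
  R[3]: 0  0  0  0  0  1  1  2  3  3
  R[4]: 1  1  1  1  1  2  2  3  4  4
  R[5]: 1  1  1  2  2  3  3  4  5  5
  R[6]: 1  2  2  3  3  4  4  5  6  6
  R[7]: 1  2  2  3  4  5  5  6  7  7
  R[8]: 1  2  2  3  4  5  6  7  8  8
  R[9]: 1  2  3  4  5  6  7  8  9  9
  R[10]: 1  2  3  4  5  6  7  8  9  10

so w = (6, 8, 9, 1, 4, 2, 5, 7, 3, 10).

Rothe diagram D(w) (21 cells), 4 SE-corners (essential conditions):

[(3, 5, 0), (3, 7, 1), (5, 3, 1), (8, 3, 2)]


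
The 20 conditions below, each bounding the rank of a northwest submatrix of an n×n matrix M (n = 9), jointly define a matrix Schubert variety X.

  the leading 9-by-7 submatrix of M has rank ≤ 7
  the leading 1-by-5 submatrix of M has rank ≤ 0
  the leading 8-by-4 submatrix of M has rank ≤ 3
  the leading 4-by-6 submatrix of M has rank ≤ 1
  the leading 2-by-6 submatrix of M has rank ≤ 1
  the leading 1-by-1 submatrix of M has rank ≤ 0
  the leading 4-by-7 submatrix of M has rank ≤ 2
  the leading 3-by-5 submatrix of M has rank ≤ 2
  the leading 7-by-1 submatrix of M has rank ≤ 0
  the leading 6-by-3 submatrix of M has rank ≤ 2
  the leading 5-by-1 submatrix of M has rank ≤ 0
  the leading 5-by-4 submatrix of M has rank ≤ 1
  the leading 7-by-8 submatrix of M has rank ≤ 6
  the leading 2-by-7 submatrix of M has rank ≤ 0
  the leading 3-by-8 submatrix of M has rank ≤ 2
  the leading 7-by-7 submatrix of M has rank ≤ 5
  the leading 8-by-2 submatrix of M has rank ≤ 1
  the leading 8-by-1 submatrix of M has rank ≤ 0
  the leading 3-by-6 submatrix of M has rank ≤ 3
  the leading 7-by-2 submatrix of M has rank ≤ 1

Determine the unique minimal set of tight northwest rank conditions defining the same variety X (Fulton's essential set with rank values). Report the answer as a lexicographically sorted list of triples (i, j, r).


Recovering R(i,j) via the rank-extension bound from the 20 conditions:

  row 1: 0 | 0 | 0 | 0 | 0 | 0 | 0 | 1 | 1
  row 2: 0 | 0 | 0 | 0 | 0 | 0 | 0 | 1 | 2
  row 3: 0 | 1 | 1 | 1 | 1 | 1 | 1 | 2 | 3
  row 4: 0 | 1 | 1 | 1 | 1 | 1 | 2 | 3 | 4
  row 5: 0 | 1 | 1 | 1 | 2 | 2 | 3 | 4 | 5
  row 6: 0 | 1 | 2 | 2 | 3 | 3 | 4 | 5 | 6
  row 7: 0 | 1 | 2 | 3 | 4 | 4 | 5 | 6 | 7
  row 8: 0 | 1 | 2 | 3 | 4 | 5 | 6 | 7 | 8
  row 9: 1 | 2 | 3 | 4 | 5 | 6 | 7 | 8 | 9

reading off 1-entries of Δ²R: w = (8, 9, 2, 7, 5, 3, 4, 6, 1).

|D(w)|=26, |Ess(w)|=4:

[(2, 7, 0), (4, 6, 1), (5, 4, 1), (8, 1, 0)]


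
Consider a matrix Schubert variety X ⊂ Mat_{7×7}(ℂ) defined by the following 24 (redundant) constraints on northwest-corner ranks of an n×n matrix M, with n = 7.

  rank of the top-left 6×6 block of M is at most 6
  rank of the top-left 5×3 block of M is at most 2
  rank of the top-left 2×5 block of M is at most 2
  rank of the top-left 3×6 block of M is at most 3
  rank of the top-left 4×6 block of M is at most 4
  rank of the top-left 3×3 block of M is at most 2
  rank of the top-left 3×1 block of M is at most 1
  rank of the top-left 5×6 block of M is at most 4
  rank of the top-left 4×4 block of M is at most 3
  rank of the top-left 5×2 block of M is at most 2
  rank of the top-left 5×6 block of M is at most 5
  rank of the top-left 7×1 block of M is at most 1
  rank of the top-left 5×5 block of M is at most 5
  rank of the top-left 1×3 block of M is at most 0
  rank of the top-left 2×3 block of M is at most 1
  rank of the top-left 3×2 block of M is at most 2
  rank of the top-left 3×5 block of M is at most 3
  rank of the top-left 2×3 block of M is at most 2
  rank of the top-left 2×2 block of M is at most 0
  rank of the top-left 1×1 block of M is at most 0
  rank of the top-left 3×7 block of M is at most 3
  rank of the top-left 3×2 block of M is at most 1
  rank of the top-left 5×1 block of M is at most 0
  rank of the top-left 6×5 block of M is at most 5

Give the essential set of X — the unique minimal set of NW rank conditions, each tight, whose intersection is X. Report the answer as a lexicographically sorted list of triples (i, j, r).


Rank table r_w(7×7) implied by the 24 constraints:

  i=1: 0 0 0 1 1 1 1
  i=2: 0 0 1 2 2 2 2
  i=3: 0 1 2 3 3 3 3
  i=4: 0 1 2 3 4 4 4
  i=5: 0 1 2 3 4 4 5
  i=6: 1 2 3 4 5 5 6
  i=7: 1 2 3 4 5 6 7

second differences of R give the permutation w = (4, 3, 2, 5, 7, 1, 6).

D(w) has 9 cells with 4 SE-corners; essential set:

[(1, 3, 0), (2, 2, 0), (5, 1, 0), (5, 6, 4)]


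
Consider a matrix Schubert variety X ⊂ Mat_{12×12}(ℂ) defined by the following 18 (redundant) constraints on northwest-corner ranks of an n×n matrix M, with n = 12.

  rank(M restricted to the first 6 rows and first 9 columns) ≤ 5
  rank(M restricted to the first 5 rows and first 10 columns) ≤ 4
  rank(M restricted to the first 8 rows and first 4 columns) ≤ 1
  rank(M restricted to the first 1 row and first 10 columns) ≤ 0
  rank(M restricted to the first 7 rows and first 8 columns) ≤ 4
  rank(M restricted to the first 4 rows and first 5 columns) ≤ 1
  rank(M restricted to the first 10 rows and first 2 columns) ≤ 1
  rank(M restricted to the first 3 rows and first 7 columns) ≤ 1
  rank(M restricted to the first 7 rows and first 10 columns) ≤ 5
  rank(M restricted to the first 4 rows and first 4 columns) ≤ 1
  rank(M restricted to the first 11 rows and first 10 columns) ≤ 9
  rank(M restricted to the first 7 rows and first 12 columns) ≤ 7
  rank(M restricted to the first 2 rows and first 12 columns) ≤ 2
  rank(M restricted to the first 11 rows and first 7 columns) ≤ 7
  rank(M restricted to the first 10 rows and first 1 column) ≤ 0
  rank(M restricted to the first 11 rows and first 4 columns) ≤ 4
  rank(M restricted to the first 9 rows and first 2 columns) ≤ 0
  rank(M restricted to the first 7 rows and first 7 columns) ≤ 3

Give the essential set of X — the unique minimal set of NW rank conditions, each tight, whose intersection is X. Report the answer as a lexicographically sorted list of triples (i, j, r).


Computing R[i][j] = min implied NW-rank bound (n=12, 18 conditions):

  i=1: 0 | 0 | 0 | 0 | 0 | 0 | 0 | 0 | 0 | 0 | 1 | 1
  i=2: 0 | 0 | 1 | 1 | 1 | 1 | 1 | 1 | 1 | 1 | 2 | 2
  i=3: 0 | 0 | 1 | 1 | 1 | 1 | 1 | 2 | 2 | 2 | 3 | 3
  i=4: 0 | 0 | 1 | 1 | 1 | 2 | 2 | 3 | 3 | 3 | 4 | 4
  i=5: 0 | 0 | 1 | 1 | 2 | 3 | 3 | 4 | 4 | 4 | 5 | 5
  i=6: 0 | 0 | 1 | 1 | 2 | 3 | 3 | 4 | 5 | 5 | 6 | 6
  i=7: 0 | 0 | 1 | 1 | 2 | 3 | 3 | 4 | 5 | 5 | 6 | 7
  i=8: 0 | 0 | 1 | 1 | 2 | 3 | 4 | 5 | 6 | 6 | 7 | 8
  i=9: 0 | 0 | 1 | 2 | 3 | 4 | 5 | 6 | 7 | 7 | 8 | 9
  i=10: 0 | 1 | 2 | 3 | 4 | 5 | 6 | 7 | 8 | 8 | 9 | 10
  i=11: 1 | 2 | 3 | 4 | 5 | 6 | 7 | 8 | 9 | 9 | 10 | 11
  i=12: 1 | 2 | 3 | 4 | 5 | 6 | 7 | 8 | 9 | 10 | 11 | 12

reading off 1-entries of Δ²R: w = (11, 3, 8, 6, 5, 9, 12, 7, 4, 2, 1, 10).

Rothe diagram D(w) (40 cells), 8 SE-corners (essential conditions):

[(1, 10, 0), (3, 7, 1), (4, 5, 1), (7, 7, 3), (7, 10, 5), (8, 4, 1), (9, 2, 0), (10, 1, 0)]


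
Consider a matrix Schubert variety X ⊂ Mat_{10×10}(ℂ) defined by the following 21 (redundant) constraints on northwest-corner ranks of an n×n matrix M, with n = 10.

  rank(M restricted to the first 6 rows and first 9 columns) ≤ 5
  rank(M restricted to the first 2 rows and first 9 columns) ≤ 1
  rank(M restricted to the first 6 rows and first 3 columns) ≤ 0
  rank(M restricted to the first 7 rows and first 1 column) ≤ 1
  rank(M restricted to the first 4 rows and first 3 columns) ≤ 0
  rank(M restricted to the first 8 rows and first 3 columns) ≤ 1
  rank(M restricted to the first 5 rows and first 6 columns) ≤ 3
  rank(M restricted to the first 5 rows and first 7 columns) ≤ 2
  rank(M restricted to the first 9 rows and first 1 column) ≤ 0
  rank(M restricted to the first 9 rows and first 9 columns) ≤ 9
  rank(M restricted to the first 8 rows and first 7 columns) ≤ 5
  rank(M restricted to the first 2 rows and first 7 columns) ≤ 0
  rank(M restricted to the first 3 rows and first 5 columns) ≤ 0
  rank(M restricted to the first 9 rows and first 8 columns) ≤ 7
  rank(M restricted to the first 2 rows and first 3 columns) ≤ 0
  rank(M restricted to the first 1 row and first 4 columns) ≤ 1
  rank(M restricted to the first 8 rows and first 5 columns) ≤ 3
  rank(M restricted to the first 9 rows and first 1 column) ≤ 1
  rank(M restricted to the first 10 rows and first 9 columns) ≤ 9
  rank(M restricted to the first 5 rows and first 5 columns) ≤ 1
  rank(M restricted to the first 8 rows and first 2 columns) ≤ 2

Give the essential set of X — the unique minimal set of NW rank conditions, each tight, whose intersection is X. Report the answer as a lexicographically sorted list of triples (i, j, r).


Computing R[i][j] = min implied NW-rank bound (n=10, 21 conditions):

  row 1: 0 0 0 0 0 0 0 1 1 1
  row 2: 0 0 0 0 0 0 0 1 1 2
  row 3: 0 0 0 0 0 1 1 2 2 3
  row 4: 0 0 0 1 1 2 2 3 3 4
  row 5: 0 0 0 1 1 2 2 3 4 5
  row 6: 0 0 0 1 2 3 3 4 5 6
  row 7: 0 1 1 2 3 4 4 5 6 7
  row 8: 0 1 1 2 3 4 5 6 7 8
  row 9: 0 1 2 3 4 5 6 7 8 9
  row 10: 1 2 3 4 5 6 7 8 9 10

giving w = (8, 10, 6, 4, 9, 5, 2, 7, 3, 1) via Δ²R.

8 SE-corners of the 35-cell Rothe diagram give Ess(w):

[(2, 7, 0), (2, 9, 1), (3, 5, 0), (5, 5, 1), (5, 7, 2), (6, 3, 0), (8, 3, 1), (9, 1, 0)]


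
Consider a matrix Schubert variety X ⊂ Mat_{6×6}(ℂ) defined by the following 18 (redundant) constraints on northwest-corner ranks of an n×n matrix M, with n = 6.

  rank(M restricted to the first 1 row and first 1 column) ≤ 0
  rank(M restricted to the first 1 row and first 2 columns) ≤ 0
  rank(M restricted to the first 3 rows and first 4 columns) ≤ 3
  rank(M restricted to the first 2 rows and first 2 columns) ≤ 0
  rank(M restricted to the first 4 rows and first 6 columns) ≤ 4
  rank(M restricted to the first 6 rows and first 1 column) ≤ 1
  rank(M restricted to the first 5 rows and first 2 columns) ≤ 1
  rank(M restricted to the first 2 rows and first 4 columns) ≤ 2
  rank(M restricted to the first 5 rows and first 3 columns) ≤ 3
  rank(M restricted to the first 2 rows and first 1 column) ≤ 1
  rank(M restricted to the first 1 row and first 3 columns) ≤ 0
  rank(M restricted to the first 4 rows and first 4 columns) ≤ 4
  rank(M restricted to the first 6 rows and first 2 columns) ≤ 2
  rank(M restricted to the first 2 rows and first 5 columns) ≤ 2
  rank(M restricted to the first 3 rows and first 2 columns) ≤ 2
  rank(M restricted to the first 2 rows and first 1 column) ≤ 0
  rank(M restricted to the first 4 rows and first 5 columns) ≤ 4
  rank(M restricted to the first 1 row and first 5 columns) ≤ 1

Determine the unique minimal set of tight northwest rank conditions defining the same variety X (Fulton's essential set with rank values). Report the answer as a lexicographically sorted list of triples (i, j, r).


The tightest implied rank at each (i,j), from the 18 conditions:

  row 1: 0 0 0 1 1 1
  row 2: 0 0 1 2 2 2
  row 3: 1 1 2 3 3 3
  row 4: 1 1 2 3 4 4
  row 5: 1 1 2 3 4 5
  row 6: 1 2 3 4 5 6

giving w = (4, 3, 1, 5, 6, 2) via Δ²R.

Rothe diagram D(w) (7 cells), 3 SE-corners (essential conditions):

[(1, 3, 0), (2, 2, 0), (5, 2, 1)]


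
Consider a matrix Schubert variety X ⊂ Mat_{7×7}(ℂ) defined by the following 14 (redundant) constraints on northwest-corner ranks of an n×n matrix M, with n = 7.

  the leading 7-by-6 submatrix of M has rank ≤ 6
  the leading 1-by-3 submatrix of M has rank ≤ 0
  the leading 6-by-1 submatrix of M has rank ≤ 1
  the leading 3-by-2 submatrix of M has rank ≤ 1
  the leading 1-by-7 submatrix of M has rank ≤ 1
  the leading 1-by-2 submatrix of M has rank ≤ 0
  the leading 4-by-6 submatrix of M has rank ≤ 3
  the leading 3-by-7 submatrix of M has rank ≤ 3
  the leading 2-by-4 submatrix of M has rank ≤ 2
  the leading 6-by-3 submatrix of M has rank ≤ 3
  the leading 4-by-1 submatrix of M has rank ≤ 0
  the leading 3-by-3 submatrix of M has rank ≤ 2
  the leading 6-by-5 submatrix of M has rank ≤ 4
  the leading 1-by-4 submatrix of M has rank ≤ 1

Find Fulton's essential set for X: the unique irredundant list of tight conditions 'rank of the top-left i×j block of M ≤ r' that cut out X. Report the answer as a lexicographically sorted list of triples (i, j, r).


Recovering R(i,j) via the rank-extension bound from the 14 conditions:

  0  0  0  1  1  1  1
  0  1  1  2  2  2  2
  0  1  2  3  3  3  3
  0  1  2  3  3  3  4
  1  2  3  4  4  4  5
  1  2  3  4  4  5  6
  1  2  3  4  5  6  7

so w = (4, 2, 3, 7, 1, 6, 5).

Rothe diagram D(w) (9 cells), 4 SE-corners (essential conditions):

[(1, 3, 0), (4, 1, 0), (4, 6, 3), (6, 5, 4)]


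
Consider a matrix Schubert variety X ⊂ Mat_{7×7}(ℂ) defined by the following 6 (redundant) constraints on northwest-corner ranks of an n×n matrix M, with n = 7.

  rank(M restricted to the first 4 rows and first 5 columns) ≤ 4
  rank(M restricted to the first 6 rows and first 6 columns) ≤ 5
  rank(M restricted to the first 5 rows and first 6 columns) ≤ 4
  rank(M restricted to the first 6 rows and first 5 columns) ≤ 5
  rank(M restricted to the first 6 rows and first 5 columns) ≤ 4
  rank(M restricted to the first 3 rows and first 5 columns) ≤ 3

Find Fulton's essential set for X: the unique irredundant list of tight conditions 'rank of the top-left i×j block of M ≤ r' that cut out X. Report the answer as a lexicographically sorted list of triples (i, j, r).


The tightest implied rank at each (i,j), from the 6 conditions:

  1 | 1 | 1 | 1 | 1 | 1 | 1
  1 | 2 | 2 | 2 | 2 | 2 | 2
  1 | 2 | 3 | 3 | 3 | 3 | 3
  1 | 2 | 3 | 4 | 4 | 4 | 4
  1 | 2 | 3 | 4 | 4 | 4 | 5
  1 | 2 | 3 | 4 | 4 | 5 | 6
  1 | 2 | 3 | 4 | 5 | 6 | 7

so w = (1, 2, 3, 4, 7, 6, 5).

|D(w)|=3, |Ess(w)|=2:

[(5, 6, 4), (6, 5, 4)]


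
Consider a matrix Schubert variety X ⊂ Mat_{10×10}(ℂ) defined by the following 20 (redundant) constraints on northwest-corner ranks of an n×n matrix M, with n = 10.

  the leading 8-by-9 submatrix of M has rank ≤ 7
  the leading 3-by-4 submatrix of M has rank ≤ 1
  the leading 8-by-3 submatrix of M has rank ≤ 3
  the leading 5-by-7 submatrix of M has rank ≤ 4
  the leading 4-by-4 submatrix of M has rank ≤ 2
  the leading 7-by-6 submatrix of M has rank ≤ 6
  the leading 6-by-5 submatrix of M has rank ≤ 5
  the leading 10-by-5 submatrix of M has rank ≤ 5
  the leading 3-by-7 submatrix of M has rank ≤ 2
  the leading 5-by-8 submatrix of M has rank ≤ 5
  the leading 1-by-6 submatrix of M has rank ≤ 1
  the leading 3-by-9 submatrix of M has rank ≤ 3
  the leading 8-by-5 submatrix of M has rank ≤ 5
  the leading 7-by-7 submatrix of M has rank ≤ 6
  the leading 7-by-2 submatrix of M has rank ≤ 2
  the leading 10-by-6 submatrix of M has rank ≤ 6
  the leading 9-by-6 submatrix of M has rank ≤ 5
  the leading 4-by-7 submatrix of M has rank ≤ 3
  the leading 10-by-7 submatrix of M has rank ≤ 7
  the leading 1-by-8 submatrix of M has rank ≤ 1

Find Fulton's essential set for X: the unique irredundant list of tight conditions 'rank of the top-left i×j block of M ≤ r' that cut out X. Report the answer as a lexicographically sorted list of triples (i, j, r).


Rank table r_w(10×10) implied by the 20 constraints:

  1 | 1 | 1 | 1 | 1 | 1 | 1 | 1 | 1 | 1
  1 | 1 | 1 | 1 | 2 | 2 | 2 | 2 | 2 | 2
  1 | 1 | 1 | 1 | 2 | 2 | 2 | 3 | 3 | 3
  1 | 2 | 2 | 2 | 3 | 3 | 3 | 4 | 4 | 4
  1 | 2 | 3 | 3 | 4 | 4 | 4 | 5 | 5 | 5
  1 | 2 | 3 | 4 | 5 | 5 | 5 | 6 | 6 | 6
  1 | 2 | 3 | 4 | 5 | 5 | 6 | 7 | 7 | 7
  1 | 2 | 3 | 4 | 5 | 5 | 6 | 7 | 7 | 8
  1 | 2 | 3 | 4 | 5 | 5 | 6 | 7 | 8 | 9
  1 | 2 | 3 | 4 | 5 | 6 | 7 | 8 | 9 | 10

second differences of R give the permutation w = (1, 5, 8, 2, 3, 4, 7, 10, 9, 6).

D(w) has 12 cells with 4 SE-corners; essential set:

[(3, 4, 1), (3, 7, 2), (8, 9, 7), (9, 6, 5)]


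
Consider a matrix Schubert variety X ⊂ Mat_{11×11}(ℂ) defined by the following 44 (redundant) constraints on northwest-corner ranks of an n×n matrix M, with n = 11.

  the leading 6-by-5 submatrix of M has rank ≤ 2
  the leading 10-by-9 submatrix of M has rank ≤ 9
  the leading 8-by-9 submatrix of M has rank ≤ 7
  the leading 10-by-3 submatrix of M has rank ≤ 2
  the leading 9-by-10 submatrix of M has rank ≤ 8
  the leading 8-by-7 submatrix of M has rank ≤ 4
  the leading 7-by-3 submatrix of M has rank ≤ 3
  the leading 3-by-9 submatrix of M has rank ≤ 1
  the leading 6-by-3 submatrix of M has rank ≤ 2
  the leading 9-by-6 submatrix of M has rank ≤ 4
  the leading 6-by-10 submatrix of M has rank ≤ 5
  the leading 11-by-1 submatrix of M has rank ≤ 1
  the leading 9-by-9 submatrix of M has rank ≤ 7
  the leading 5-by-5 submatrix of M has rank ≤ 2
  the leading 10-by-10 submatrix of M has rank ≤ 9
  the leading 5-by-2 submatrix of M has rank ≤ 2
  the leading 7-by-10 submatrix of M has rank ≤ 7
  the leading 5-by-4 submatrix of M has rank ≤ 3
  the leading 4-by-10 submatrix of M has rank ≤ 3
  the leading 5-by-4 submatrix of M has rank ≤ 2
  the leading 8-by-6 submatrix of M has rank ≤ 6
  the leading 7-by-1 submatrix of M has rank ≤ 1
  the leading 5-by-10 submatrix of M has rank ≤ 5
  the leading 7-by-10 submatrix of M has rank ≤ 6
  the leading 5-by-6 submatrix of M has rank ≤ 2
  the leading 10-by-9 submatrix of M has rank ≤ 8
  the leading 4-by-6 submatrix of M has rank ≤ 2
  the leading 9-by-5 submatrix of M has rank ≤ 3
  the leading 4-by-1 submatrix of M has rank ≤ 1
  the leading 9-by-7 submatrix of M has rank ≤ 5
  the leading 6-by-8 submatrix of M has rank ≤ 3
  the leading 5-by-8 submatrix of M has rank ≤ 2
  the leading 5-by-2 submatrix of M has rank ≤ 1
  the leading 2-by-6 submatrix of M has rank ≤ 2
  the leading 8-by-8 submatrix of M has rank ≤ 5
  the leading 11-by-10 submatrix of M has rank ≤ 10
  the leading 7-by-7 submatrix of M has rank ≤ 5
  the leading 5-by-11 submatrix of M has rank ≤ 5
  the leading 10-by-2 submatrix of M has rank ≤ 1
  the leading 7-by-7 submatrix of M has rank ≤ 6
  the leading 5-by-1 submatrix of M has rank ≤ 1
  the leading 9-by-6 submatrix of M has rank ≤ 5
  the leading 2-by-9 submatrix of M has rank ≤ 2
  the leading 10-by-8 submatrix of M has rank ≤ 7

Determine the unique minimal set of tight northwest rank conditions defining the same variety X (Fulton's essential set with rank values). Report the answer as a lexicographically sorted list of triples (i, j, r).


Reconstructing r_w from the 44 given conditions:

  1, 1, 1, 1, 1, 1, 1, 1, 1, 1, 1
  1, 1, 1, 1, 1, 1, 1, 1, 1, 2, 2
  1, 1, 1, 1, 1, 1, 1, 1, 1, 2, 3
  1, 1, 2, 2, 2, 2, 2, 2, 2, 3, 4
  1, 1, 2, 2, 2, 2, 2, 2, 3, 4, 5
  1, 1, 2, 2, 2, 3, 3, 3, 4, 5, 6
  1, 1, 2, 3, 3, 4, 4, 4, 5, 6, 7
  1, 1, 2, 3, 3, 4, 4, 5, 6, 7, 8
  1, 1, 2, 3, 3, 4, 5, 6, 7, 8, 9
  1, 1, 2, 3, 4, 5, 6, 7, 8, 9, 10
  1, 2, 3, 4, 5, 6, 7, 8, 9, 10, 11

the unique w with this rank table is (1, 10, 11, 3, 9, 6, 4, 8, 7, 5, 2).

6 SE-corners of the 33-cell Rothe diagram give Ess(w):

[(3, 9, 1), (5, 8, 2), (6, 5, 2), (8, 7, 4), (9, 5, 3), (10, 2, 1)]


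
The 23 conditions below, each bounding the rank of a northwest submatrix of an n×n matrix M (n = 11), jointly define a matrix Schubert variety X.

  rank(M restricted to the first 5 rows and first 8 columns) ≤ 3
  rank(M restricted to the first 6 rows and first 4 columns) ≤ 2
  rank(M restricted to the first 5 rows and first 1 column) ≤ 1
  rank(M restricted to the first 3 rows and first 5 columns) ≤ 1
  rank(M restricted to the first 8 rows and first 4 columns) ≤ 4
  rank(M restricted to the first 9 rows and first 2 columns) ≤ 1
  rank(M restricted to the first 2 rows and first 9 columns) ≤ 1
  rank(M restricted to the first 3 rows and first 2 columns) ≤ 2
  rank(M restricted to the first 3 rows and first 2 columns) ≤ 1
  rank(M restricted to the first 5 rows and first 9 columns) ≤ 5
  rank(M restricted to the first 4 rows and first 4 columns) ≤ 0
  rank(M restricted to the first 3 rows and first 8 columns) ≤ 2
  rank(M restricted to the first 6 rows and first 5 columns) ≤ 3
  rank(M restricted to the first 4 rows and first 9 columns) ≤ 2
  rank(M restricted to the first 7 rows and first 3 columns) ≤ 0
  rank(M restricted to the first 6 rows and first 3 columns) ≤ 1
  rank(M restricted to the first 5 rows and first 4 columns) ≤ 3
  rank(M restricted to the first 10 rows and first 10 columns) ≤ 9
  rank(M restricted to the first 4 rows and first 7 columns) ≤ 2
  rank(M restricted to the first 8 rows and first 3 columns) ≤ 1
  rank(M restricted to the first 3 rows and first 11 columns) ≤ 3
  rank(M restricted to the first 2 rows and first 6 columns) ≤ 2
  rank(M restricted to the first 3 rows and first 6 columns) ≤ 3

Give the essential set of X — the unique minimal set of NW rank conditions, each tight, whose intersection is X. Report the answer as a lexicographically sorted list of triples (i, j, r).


Reconstructing r_w from the 23 given conditions:

  row 1: 0, 0, 0, 0, 1, 1, 1, 1, 1, 1, 1
  row 2: 0, 0, 0, 0, 1, 1, 1, 1, 1, 2, 2
  row 3: 0, 0, 0, 0, 1, 2, 2, 2, 2, 3, 3
  row 4: 0, 0, 0, 0, 1, 2, 2, 2, 2, 3, 4
  row 5: 0, 0, 0, 1, 2, 3, 3, 3, 3, 4, 5
  row 6: 0, 0, 0, 1, 2, 3, 4, 4, 4, 5, 6
  row 7: 0, 0, 0, 1, 2, 3, 4, 5, 5, 6, 7
  row 8: 1, 1, 1, 2, 3, 4, 5, 6, 6, 7, 8
  row 9: 1, 1, 2, 3, 4, 5, 6, 7, 7, 8, 9
  row 10: 1, 2, 3, 4, 5, 6, 7, 8, 8, 9, 10
  row 11: 1, 2, 3, 4, 5, 6, 7, 8, 9, 10, 11

the unique w with this rank table is (5, 10, 6, 11, 4, 7, 8, 1, 3, 2, 9).

Fulton essential set (5 of the 33 Rothe cells):

[(2, 9, 1), (4, 4, 0), (4, 9, 2), (7, 3, 0), (9, 2, 1)]


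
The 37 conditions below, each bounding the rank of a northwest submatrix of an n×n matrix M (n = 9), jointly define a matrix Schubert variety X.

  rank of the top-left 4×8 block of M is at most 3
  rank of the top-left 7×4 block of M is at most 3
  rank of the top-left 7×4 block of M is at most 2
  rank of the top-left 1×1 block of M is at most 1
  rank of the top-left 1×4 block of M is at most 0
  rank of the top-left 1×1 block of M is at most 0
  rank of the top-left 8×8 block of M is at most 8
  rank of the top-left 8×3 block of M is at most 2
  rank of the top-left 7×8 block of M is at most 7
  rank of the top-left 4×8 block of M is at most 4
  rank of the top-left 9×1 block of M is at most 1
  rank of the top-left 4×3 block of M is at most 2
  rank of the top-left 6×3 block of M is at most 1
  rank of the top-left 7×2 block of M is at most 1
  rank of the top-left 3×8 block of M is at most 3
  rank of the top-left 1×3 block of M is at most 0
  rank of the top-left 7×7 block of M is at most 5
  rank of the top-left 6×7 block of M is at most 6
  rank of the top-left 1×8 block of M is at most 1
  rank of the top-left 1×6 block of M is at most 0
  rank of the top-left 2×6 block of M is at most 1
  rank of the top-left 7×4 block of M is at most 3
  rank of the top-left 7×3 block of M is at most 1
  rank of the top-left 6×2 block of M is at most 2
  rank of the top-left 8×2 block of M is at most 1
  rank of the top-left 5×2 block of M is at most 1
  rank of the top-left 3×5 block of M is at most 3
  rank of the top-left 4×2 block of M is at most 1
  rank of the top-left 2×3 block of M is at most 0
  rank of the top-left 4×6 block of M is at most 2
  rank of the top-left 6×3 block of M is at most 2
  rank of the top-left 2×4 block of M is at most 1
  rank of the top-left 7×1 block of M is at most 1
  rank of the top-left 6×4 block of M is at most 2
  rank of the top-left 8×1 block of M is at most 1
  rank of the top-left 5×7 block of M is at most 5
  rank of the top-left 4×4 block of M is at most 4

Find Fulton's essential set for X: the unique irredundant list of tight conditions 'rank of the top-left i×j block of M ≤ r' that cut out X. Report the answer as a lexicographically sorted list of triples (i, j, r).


Propagating the 37 rank bounds to every northwest block:

  0 0 0 0 0 0 1 1 1
  0 0 0 1 1 1 2 2 2
  1 1 1 2 2 2 3 3 3
  1 1 1 2 2 2 3 3 4
  1 1 1 2 3 3 4 4 5
  1 1 1 2 3 4 5 5 6
  1 1 1 2 3 4 5 6 7
  1 1 2 3 4 5 6 7 8
  1 2 3 4 5 6 7 8 9

so w = (7, 4, 1, 9, 5, 6, 8, 3, 2).

6 SE-corners of the 21-cell Rothe diagram give Ess(w):

[(1, 6, 0), (2, 3, 0), (4, 6, 2), (4, 8, 3), (7, 3, 1), (8, 2, 1)]


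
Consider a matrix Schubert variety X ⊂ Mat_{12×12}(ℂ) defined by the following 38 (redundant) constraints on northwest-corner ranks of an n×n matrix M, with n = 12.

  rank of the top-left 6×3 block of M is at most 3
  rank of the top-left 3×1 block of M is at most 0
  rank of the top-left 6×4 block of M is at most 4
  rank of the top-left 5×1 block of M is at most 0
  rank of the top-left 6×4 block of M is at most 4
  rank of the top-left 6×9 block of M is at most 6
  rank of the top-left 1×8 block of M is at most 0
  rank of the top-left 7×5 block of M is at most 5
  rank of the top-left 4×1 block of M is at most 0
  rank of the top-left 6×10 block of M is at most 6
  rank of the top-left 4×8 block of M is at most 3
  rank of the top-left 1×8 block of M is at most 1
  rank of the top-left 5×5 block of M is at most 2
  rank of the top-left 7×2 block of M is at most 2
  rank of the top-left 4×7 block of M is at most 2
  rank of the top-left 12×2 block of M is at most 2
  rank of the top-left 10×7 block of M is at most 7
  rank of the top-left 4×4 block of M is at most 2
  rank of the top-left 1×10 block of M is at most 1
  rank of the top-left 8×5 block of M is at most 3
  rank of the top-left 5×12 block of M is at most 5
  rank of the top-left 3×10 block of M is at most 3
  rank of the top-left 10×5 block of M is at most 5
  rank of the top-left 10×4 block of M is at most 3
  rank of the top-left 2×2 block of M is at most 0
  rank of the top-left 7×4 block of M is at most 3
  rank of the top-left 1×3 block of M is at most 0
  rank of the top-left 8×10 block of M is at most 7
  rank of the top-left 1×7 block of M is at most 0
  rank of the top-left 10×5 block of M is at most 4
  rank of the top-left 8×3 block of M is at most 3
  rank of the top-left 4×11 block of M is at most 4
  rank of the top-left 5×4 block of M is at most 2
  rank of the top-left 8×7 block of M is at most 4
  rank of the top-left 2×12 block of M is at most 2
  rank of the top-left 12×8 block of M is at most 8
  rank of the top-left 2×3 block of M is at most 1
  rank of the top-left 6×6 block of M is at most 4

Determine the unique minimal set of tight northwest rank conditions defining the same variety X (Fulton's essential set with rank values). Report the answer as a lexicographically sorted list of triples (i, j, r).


Reconstructing r_w from the 38 given conditions:

  R[1]: 0 0 0 0 0 0 0 0 1 1 1 1
  R[2]: 0 0 1 1 1 1 1 1 2 2 2 2
  R[3]: 0 1 2 2 2 2 2 2 3 3 3 3
  R[4]: 0 1 2 2 2 2 2 3 4 4 4 4
  R[5]: 0 1 2 2 2 3 3 4 5 5 5 5
  R[6]: 1 2 3 3 3 4 4 5 6 6 6 6
  R[7]: 1 2 3 3 3 4 4 5 6 7 7 7
  R[8]: 1 2 3 3 3 4 4 5 6 7 8 8
  R[9]: 1 2 3 3 4 5 5 6 7 8 9 9
  R[10]: 1 2 3 3 4 5 6 7 8 9 10 10
  R[11]: 1 2 3 4 5 6 7 8 9 10 11 11
  R[12]: 1 2 3 4 5 6 7 8 9 10 11 12

so w = (9, 3, 2, 8, 6, 1, 10, 11, 5, 7, 4, 12).

|D(w)|=27, |Ess(w)|=8:

[(1, 8, 0), (2, 2, 0), (4, 7, 2), (5, 1, 0), (5, 5, 2), (8, 5, 3), (8, 7, 4), (10, 4, 3)]


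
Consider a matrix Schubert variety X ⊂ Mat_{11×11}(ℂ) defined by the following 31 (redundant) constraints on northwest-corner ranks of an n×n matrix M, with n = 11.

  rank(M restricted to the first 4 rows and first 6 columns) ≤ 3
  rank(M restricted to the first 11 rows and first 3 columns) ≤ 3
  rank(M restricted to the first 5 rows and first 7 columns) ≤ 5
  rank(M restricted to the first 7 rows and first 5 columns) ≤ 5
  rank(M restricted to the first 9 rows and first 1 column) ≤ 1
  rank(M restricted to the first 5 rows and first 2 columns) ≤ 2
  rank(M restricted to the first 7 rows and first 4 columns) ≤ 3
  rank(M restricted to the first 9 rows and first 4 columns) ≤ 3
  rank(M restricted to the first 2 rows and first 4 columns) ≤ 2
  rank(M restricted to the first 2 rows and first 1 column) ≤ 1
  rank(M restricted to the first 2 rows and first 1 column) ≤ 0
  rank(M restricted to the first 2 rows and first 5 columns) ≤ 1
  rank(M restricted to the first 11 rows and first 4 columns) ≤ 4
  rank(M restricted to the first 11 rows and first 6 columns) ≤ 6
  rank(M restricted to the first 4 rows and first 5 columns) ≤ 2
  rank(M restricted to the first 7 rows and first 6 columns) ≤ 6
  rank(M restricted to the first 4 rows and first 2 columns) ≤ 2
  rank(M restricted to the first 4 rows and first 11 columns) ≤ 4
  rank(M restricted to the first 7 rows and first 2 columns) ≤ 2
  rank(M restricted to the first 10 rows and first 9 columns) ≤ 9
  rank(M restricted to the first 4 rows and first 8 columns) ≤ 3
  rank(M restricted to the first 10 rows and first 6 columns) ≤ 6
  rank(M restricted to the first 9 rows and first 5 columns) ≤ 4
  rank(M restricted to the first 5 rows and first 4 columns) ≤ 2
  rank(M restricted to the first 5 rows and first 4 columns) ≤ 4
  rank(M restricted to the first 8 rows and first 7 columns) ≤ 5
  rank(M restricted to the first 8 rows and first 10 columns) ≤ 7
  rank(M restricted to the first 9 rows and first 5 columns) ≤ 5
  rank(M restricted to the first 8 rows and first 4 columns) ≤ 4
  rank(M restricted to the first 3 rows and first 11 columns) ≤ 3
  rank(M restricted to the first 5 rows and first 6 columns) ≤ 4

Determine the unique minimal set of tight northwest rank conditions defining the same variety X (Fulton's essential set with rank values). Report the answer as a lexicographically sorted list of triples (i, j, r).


Recovering R(i,j) via the rank-extension bound from the 31 conditions:

  0  1  1  1  1  1  1  1  1  1  1
  0  1  1  1  1  2  2  2  2  2  2
  1  2  2  2  2  3  3  3  3  3  3
  1  2  2  2  2  3  3  3  4  4  4
  1  2  2  2  3  4  4  4  5  5  5
  1  2  3  3  4  5  5  5  6  6  6
  1  2  3  3  4  5  5  6  7  7  7
  1  2  3  3  4  5  5  6  7  7  8
  1  2  3  3  4  5  6  7  8  8  9
  1  2  3  4  5  6  7  8  9  9  10
  1  2  3  4  5  6  7  8  9  10  11

the unique w with this rank table is (2, 6, 1, 9, 5, 3, 8, 11, 7, 4, 10).

Fulton essential set (8 of the 18 Rothe cells):

[(2, 1, 0), (2, 5, 1), (4, 5, 2), (4, 8, 3), (5, 4, 2), (8, 7, 5), (8, 10, 7), (9, 4, 3)]
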